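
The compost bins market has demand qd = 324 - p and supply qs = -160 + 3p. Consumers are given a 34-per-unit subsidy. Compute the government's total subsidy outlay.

Pre-subsidy: 324 - p = -160 + 3p gives p* = 121, q* = 203.
With the rebate, buyers effectively pay pb = ps − 34, where ps is the price sellers receive.
Demand in terms of ps becomes qd = 324 − 1(ps − 34) = 358 - ps. Setting this equal to supply: 358 - ps = -160 + 3ps, so ps = 129.5.
Buyers pay pb = 129.5 − 34 = 95.5; q' = -160 + 3·129.5 = 228.5.
Government outlay = subsidy × quantity = 34 × 228.5 = 7769.

Government cost = 7769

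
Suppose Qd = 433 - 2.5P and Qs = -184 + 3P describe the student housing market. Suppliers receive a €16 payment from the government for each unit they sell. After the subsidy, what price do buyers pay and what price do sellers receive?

Pre-subsidy: 433 - 2.5P = -184 + 3P gives P* = 1234/11, Q* = 1678/11.
With the subsidy, sellers receive Ps = Pb + 16 for each unit, where Pb is the price buyers pay.
Supply in terms of Pb becomes Qs = -184 + 3(Pb + 16) = -136 + 3Pb. Setting this equal to demand: 433 - 2.5Pb = -136 + 3Pb, so Pb = 1138/11.
Sellers receive Ps = 1138/11 + 16 = 1314/11; Q' = 433 − 2.5·(1138/11) = 1918/11.

Buyers pay 1138/11; sellers receive 1314/11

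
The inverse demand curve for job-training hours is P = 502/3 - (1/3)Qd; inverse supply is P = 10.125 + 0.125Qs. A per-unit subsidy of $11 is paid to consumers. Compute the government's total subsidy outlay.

Government cost = $4037

Pre-subsidy: 502/3 - (1/3)Q = 10.125 + 0.125Q gives Q* = 343 and P* = 53.
With the rebate, buyers effectively pay Pb = Ps − 11, where Ps is the price sellers receive.
On the curves, Pb = 502/3 - (1/3)Q and Ps = 10.125 + 0.125Q; the wedge Ps − Pb = 11 gives 10.125 + 0.125Q − (502/3 - (1/3)Q) = 11, so Q' = 367.
Then Pb = 502/3 − (1/3)·367 = 45 and Ps = 10.125 + 0.125·367 = 56.
Government outlay = subsidy × quantity = 11 × 367 = 4037.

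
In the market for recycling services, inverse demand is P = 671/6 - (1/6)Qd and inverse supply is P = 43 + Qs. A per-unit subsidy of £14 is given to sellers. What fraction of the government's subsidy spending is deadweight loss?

Pre-subsidy: 671/6 - (1/6)Q = 43 + Q gives Q* = 59 and P* = 102.
With the subsidy, sellers receive Ps = Pb + 14 for each unit, where Pb is the price buyers pay.
On the curves, Pb = 671/6 - (1/6)Q and Ps = 43 + Q; the wedge Ps − Pb = 14 gives 43 + Q − (671/6 - (1/6)Q) = 14, so Q' = 71.
Then Pb = 671/6 − (1/6)·71 = 100 and Ps = 43 + 1·71 = 114.
ΔCS = ½(59 + 71)(102 − 100) = 130; ΔPS = ½(59 + 71)(114 − 102) = 780.
Government spending = 14 × 71 = 994.
DWL = ½ × 14 × (71 − 59) = 84; fraction = 84 / 994 = 6/71.

DWL / government spending = 6/71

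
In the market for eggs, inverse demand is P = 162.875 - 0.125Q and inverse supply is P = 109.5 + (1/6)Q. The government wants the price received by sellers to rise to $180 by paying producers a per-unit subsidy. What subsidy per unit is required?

Required subsidy s = $70 per unit

At a seller price of 180, quantity supplied is -657 + 6·180 = 423.
Buyers absorb 423 only when they pay Pb = 162.875 − 0.125·423 = 110.
s = Ps − Pb = 180 − 110 = 70.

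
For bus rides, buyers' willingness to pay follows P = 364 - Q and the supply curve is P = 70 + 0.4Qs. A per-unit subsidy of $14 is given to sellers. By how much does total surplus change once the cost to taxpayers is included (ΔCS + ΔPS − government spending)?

Net change in total surplus = -$70

Pre-subsidy: 364 - Q = 70 + 0.4Q gives Q* = 210 and P* = 154.
With the subsidy, sellers receive Ps = Pb + 14 for each unit, where Pb is the price buyers pay.
On the curves, Pb = 364 - Q and Ps = 70 + 0.4Q; the wedge Ps − Pb = 14 gives 70 + 0.4Q − (364 - Q) = 14, so Q' = 220.
Then Pb = 364 − 1·220 = 144 and Ps = 70 + 0.4·220 = 158.
ΔCS = ½(210 + 220)(154 − 144) = 2150; ΔPS = ½(210 + 220)(158 − 154) = 860.
Government spending = 14 × 220 = 3080.
Net change = 2150 + 860 − 3080 = -70. The loss equals the DWL triangle ½·14·10.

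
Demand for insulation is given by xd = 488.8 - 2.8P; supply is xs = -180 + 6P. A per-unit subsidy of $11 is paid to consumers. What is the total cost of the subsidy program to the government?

Pre-subsidy: 488.8 - 2.8P = -180 + 6P gives P* = 76, x* = 276.
With the rebate, buyers effectively pay Pb = Ps − 11, where Ps is the price sellers receive.
Demand in terms of Ps becomes xd = 488.8 − 2.8(Ps − 11) = 519.6 - 2.8Ps. Setting this equal to supply: 519.6 - 2.8Ps = -180 + 6Ps, so Ps = 79.5.
Buyers pay Pb = 79.5 − 11 = 68.5; x' = -180 + 6·79.5 = 297.
Government outlay = subsidy × quantity = 11 × 297 = 3267.

Government cost = $3267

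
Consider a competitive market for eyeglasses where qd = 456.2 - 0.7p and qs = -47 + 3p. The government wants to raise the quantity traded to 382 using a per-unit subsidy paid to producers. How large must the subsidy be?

Required subsidy s = 37 per unit

At q = 382, invert demand for the buyer price: pb = (456.2 − 382)/0.7 = 106; invert supply for the seller price: ps = (382 − (-47))/3 = 143.
The subsidy must fill the gap: s = ps − pb = 143 − 106 = 37.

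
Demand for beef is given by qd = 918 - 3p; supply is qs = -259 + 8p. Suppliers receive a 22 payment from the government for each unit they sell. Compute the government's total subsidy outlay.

Government cost = 14190

Pre-subsidy: 918 - 3p = -259 + 8p gives p* = 107, q* = 597.
With the subsidy, sellers receive ps = pb + 22 for each unit, where pb is the price buyers pay.
Supply in terms of pb becomes qs = -259 + 8(pb + 22) = -83 + 8pb. Setting this equal to demand: 918 - 3pb = -83 + 8pb, so pb = 91.
Sellers receive ps = 91 + 22 = 113; q' = 918 − 3·91 = 645.
Government outlay = subsidy × quantity = 22 × 645 = 14190.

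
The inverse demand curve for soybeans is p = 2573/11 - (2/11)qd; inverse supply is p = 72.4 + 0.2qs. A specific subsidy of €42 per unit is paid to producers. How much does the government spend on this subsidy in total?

Government cost = €22386

Pre-subsidy: 2573/11 - (2/11)q = 72.4 + 0.2q gives q* = 423 and p* = 157.
With the subsidy, sellers receive ps = pb + 42 for each unit, where pb is the price buyers pay.
On the curves, pb = 2573/11 - (2/11)q and ps = 72.4 + 0.2q; the wedge ps − pb = 42 gives 72.4 + 0.2q − (2573/11 - (2/11)q) = 42, so q' = 533.
Then pb = 2573/11 − (2/11)·533 = 137 and ps = 72.4 + 0.2·533 = 179.
Government outlay = subsidy × quantity = 42 × 533 = 22386.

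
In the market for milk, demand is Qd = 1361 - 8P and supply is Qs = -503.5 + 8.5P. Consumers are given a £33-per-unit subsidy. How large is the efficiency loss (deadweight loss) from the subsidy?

Pre-subsidy: 1361 - 8P = -503.5 + 8.5P gives P* = 113, Q* = 457.
With the rebate, buyers effectively pay Pb = Ps − 33, where Ps is the price sellers receive.
Demand in terms of Ps becomes Qd = 1361 − 8(Ps − 33) = 1625 - 8Ps. Setting this equal to supply: 1625 - 8Ps = -503.5 + 8.5Ps, so Ps = 129.
Buyers pay Pb = 129 − 33 = 96; Q' = -503.5 + 8.5·129 = 593.
The subsidy expands output by 593 − 457 = 136 past the efficient level; on those units the gap between marginal cost and willingness to pay runs from 0 up to 33.
DWL = ½ × 33 × 136 = 2244.

Deadweight loss = £2244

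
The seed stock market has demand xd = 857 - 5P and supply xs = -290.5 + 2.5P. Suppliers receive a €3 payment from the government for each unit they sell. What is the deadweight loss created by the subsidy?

Deadweight loss = €7.5

Pre-subsidy: 857 - 5P = -290.5 + 2.5P gives P* = 153, x* = 92.
With the subsidy, sellers receive Ps = Pb + 3 for each unit, where Pb is the price buyers pay.
Supply in terms of Pb becomes xs = -290.5 + 2.5(Pb + 3) = -283 + 2.5Pb. Setting this equal to demand: 857 - 5Pb = -283 + 2.5Pb, so Pb = 152.
Sellers receive Ps = 152 + 3 = 155; x' = 857 − 5·152 = 97.
The subsidy expands output by 97 − 92 = 5 past the efficient level; on those units the gap between marginal cost and willingness to pay runs from 0 up to 3.
DWL = ½ × 3 × 5 = 7.5.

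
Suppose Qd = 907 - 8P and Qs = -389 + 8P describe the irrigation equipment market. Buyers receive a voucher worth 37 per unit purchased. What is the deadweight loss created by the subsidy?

Deadweight loss = 2738

Pre-subsidy: 907 - 8P = -389 + 8P gives P* = 81, Q* = 259.
With the rebate, buyers effectively pay Pb = Ps − 37, where Ps is the price sellers receive.
Demand in terms of Ps becomes Qd = 907 − 8(Ps − 37) = 1203 - 8Ps. Setting this equal to supply: 1203 - 8Ps = -389 + 8Ps, so Ps = 99.5.
Buyers pay Pb = 99.5 − 37 = 62.5; Q' = -389 + 8·99.5 = 407.
The subsidy expands output by 407 − 259 = 148 past the efficient level; on those units the gap between marginal cost and willingness to pay runs from 0 up to 37.
DWL = ½ × 37 × 148 = 2738.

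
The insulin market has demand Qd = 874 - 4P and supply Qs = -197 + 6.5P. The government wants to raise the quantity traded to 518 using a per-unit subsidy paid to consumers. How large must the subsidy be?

At Q = 518, invert demand for the buyer price: Pb = (874 − 518)/4 = 89; invert supply for the seller price: Ps = (518 − (-197))/6.5 = 110.
The subsidy must fill the gap: s = Ps − Pb = 110 − 89 = 21.

Required subsidy s = 21 per unit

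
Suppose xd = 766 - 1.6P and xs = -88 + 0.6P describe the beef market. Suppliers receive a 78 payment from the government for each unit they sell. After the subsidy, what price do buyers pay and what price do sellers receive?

Buyers pay 4036/11; sellers receive 4894/11

Pre-subsidy: 766 - 1.6P = -88 + 0.6P gives P* = 4270/11, x* = 1594/11.
With the subsidy, sellers receive Ps = Pb + 78 for each unit, where Pb is the price buyers pay.
Supply in terms of Pb becomes xs = -88 + 0.6(Pb + 78) = -41.2 + 0.6Pb. Setting this equal to demand: 766 - 1.6Pb = -41.2 + 0.6Pb, so Pb = 4036/11.
Sellers receive Ps = 4036/11 + 78 = 4894/11; x' = 766 − 1.6·(4036/11) = 9842/55.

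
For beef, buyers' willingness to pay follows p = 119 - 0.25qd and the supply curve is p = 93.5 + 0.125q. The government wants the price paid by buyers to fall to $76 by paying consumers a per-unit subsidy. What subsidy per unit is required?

At a buyer price of 76, quantity demanded is 476 − 4·76 = 172.
Sellers supply 172 only when they receive ps = 93.5 + 0.125·172 = 115.
s = ps − pb = 115 − 76 = 39.

Required subsidy s = $39 per unit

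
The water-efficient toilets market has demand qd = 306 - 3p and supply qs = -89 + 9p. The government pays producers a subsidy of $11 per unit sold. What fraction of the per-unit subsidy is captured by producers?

Pre-subsidy: 306 - 3p = -89 + 9p gives p* = 395/12, q* = 207.25.
With the subsidy, sellers receive ps = pb + 11 for each unit, where pb is the price buyers pay.
Supply in terms of pb becomes qs = -89 + 9(pb + 11) = 10 + 9pb. Setting this equal to demand: 306 - 3pb = 10 + 9pb, so pb = 74/3.
Sellers receive ps = 74/3 + 11 = 107/3; q' = 306 − 3·(74/3) = 232.
Buyers' price falls by p* − pb = 395/12 − 74/3 = 8.25; sellers' price rises by ps − p* = 107/3 − 395/12 = 2.75.
So producers capture 2.75/11 = 0.25 of each unit of subsidy.

Producer share = 0.25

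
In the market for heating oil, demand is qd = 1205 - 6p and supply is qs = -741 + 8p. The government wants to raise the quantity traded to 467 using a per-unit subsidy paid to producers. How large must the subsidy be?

Required subsidy s = 28 per unit

At q = 467, invert demand for the buyer price: pb = (1205 − 467)/6 = 123; invert supply for the seller price: ps = (467 − (-741))/8 = 151.
The subsidy must fill the gap: s = ps − pb = 151 − 123 = 28.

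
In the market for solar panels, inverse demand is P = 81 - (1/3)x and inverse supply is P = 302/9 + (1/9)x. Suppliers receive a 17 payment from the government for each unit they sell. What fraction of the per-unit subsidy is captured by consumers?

Consumer share = 0.75

Pre-subsidy: 81 - (1/3)x = 302/9 + (1/9)x gives x* = 106.75 and P* = 545/12.
With the subsidy, sellers receive Ps = Pb + 17 for each unit, where Pb is the price buyers pay.
On the curves, Pb = 81 - (1/3)x and Ps = 302/9 + (1/9)x; the wedge Ps − Pb = 17 gives 302/9 + (1/9)x − (81 - (1/3)x) = 17, so x' = 145.
Then Pb = 81 − (1/3)·145 = 98/3 and Ps = 302/9 + (1/9)·145 = 149/3.
Buyers' price falls by P* − Pb = 545/12 − 98/3 = 12.75; sellers' price rises by Ps − P* = 149/3 − 545/12 = 4.25.
So consumers capture 12.75/17 = 0.75 of each unit of subsidy.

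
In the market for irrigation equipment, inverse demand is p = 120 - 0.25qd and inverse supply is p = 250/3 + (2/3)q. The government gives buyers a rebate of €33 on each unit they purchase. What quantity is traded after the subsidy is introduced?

q' = 76

Pre-subsidy: 120 - 0.25q = 250/3 + (2/3)q gives q* = 40 and p* = 110.
With the rebate, buyers effectively pay pb = ps − 33, where ps is the price sellers receive.
On the curves, pb = 120 - 0.25q and ps = 250/3 + (2/3)q; the wedge ps − pb = 33 gives 250/3 + (2/3)q − (120 - 0.25q) = 33, so q' = 76.
Then pb = 120 − 0.25·76 = 101 and ps = 250/3 + (2/3)·76 = 134.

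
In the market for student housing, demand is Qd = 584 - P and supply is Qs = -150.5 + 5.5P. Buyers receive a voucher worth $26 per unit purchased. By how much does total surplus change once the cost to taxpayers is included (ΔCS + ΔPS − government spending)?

Pre-subsidy: 584 - P = -150.5 + 5.5P gives P* = 113, Q* = 471.
With the rebate, buyers effectively pay Pb = Ps − 26, where Ps is the price sellers receive.
Demand in terms of Ps becomes Qd = 584 − 1(Ps − 26) = 610 - Ps. Setting this equal to supply: 610 - Ps = -150.5 + 5.5Ps, so Ps = 117.
Buyers pay Pb = 117 − 26 = 91; Q' = -150.5 + 5.5·117 = 493.
ΔCS = ½(471 + 493)(113 − 91) = 10604; ΔPS = ½(471 + 493)(117 − 113) = 1928.
Government spending = 26 × 493 = 12818.
Net change = 10604 + 1928 − 12818 = -286. The loss equals the DWL triangle ½·26·22.

Net change in total surplus = -$286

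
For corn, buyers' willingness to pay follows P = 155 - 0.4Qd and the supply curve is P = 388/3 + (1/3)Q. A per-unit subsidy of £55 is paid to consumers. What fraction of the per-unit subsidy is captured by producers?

Pre-subsidy: 155 - 0.4Q = 388/3 + (1/3)Q gives Q* = 35 and P* = 141.
With the rebate, buyers effectively pay Pb = Ps − 55, where Ps is the price sellers receive.
On the curves, Pb = 155 - 0.4Q and Ps = 388/3 + (1/3)Q; the wedge Ps − Pb = 55 gives 388/3 + (1/3)Q − (155 - 0.4Q) = 55, so Q' = 110.
Then Pb = 155 − 0.4·110 = 111 and Ps = 388/3 + (1/3)·110 = 166.
Buyers' price falls by P* − Pb = 141 − 111 = 30; sellers' price rises by Ps − P* = 166 − 141 = 25.
So producers capture 25/55 = 5/11 of each unit of subsidy.

Producer share = 5/11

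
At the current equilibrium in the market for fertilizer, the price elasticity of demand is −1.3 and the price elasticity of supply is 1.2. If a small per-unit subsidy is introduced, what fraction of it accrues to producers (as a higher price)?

Producer share = 0.52

For a small subsidy around the equilibrium, the benefit split depends on the relative slopes, which at a point are proportional to the elasticities.
Buyer share = εs/(εs + |εd|) = 1.2/(1.2 + 1.3) = 0.48; seller share = |εd|/(εs + |εd|) = 0.52.
So producers capture 0.52 of the subsidy.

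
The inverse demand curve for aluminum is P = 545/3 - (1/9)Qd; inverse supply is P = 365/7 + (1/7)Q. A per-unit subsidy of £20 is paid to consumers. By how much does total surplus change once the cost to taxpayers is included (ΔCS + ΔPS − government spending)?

Pre-subsidy: 545/3 - (1/9)Q = 365/7 + (1/7)Q gives Q* = 510 and P* = 125.
With the rebate, buyers effectively pay Pb = Ps − 20, where Ps is the price sellers receive.
On the curves, Pb = 545/3 - (1/9)Q and Ps = 365/7 + (1/7)Q; the wedge Ps − Pb = 20 gives 365/7 + (1/7)Q − (545/3 - (1/9)Q) = 20, so Q' = 588.75.
Then Pb = 545/3 − (1/9)·588.75 = 116.25 and Ps = 365/7 + (1/7)·588.75 = 136.25.
ΔCS = ½(510 + 588.75)(125 − 116.25) = 4807.03125; ΔPS = ½(510 + 588.75)(136.25 − 125) = 6180.46875.
Government spending = 20 × 588.75 = 11775.
Net change = 4807.03125 + 6180.46875 − 11775 = -787.5. The loss equals the DWL triangle ½·20·78.75.

Net change in total surplus = -£787.5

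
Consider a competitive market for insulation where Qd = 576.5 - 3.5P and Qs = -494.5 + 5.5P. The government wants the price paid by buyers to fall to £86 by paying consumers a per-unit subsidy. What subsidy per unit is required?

Required subsidy s = £54 per unit

At a buyer price of 86, quantity demanded is 576.5 − 3.5·86 = 275.5.
Sellers supply 275.5 only when they receive Ps with -494.5 + 5.5·Ps = 275.5, i.e. Ps = 140.
s = Ps − Pb = 140 − 86 = 54.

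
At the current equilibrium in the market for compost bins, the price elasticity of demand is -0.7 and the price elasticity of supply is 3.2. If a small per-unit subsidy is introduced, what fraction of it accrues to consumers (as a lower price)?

For a small subsidy around the equilibrium, the benefit split depends on the relative slopes, which at a point are proportional to the elasticities.
Buyer share = εs/(εs + |εd|) = 3.2/(3.2 + 0.7) = 32/39; seller share = |εd|/(εs + |εd|) = 7/39.

Consumer share = 32/39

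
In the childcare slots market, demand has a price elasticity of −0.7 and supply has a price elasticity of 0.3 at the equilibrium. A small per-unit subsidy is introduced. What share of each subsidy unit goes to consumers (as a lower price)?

For a small subsidy around the equilibrium, the benefit split depends on the relative slopes, which at a point are proportional to the elasticities.
Buyer share = εs/(εs + |εd|) = 0.3/(0.3 + 0.7) = 0.3; seller share = |εd|/(εs + |εd|) = 0.7.

Consumer share = 0.3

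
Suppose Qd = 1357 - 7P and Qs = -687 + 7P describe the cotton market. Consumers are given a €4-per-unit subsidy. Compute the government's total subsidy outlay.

Pre-subsidy: 1357 - 7P = -687 + 7P gives P* = 146, Q* = 335.
With the rebate, buyers effectively pay Pb = Ps − 4, where Ps is the price sellers receive.
Demand in terms of Ps becomes Qd = 1357 − 7(Ps − 4) = 1385 - 7Ps. Setting this equal to supply: 1385 - 7Ps = -687 + 7Ps, so Ps = 148.
Buyers pay Pb = 148 − 4 = 144; Q' = -687 + 7·148 = 349.
Government outlay = subsidy × quantity = 4 × 349 = 1396.

Government cost = €1396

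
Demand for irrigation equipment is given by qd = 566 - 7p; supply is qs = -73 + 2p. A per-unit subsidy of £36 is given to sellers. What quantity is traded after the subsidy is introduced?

Pre-subsidy: 566 - 7p = -73 + 2p gives p* = 71, q* = 69.
With the subsidy, sellers receive ps = pb + 36 for each unit, where pb is the price buyers pay.
Supply in terms of pb becomes qs = -73 + 2(pb + 36) = -1 + 2pb. Setting this equal to demand: 566 - 7pb = -1 + 2pb, so pb = 63.
Sellers receive ps = 63 + 36 = 99; q' = 566 − 7·63 = 125.

q' = 125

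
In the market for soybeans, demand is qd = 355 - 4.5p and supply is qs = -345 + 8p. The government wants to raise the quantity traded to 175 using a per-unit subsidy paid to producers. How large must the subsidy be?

At q = 175, invert demand for the buyer price: pb = (355 − 175)/4.5 = 40; invert supply for the seller price: ps = (175 − (-345))/8 = 65.
The subsidy must fill the gap: s = ps − pb = 65 − 40 = 25.

Required subsidy s = 25 per unit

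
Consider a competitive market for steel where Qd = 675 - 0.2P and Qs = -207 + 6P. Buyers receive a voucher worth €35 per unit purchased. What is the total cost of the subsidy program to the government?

Pre-subsidy: 675 - 0.2P = -207 + 6P gives P* = 4410/31, Q* = 20043/31.
With the rebate, buyers effectively pay Pb = Ps − 35, where Ps is the price sellers receive.
Demand in terms of Ps becomes Qd = 675 − 0.2(Ps − 35) = 682 - 0.2Ps. Setting this equal to supply: 682 - 0.2Ps = -207 + 6Ps, so Ps = 4445/31.
Buyers pay Pb = 4445/31 − 35 = 3360/31; Q' = -207 + 6·(4445/31) = 20253/31.
Government outlay = subsidy × quantity = 35 × 20253/31 = 708855/31.

Government cost = 708855/31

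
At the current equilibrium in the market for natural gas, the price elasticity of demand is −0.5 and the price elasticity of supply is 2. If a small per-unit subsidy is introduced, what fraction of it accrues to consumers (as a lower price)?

Consumer share = 0.8

For a small subsidy around the equilibrium, the benefit split depends on the relative slopes, which at a point are proportional to the elasticities.
Buyer share = εs/(εs + |εd|) = 2/(2 + 0.5) = 0.8; seller share = |εd|/(εs + |εd|) = 0.2.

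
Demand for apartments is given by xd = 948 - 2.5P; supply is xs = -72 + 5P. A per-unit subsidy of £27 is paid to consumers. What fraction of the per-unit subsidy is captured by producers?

Pre-subsidy: 948 - 2.5P = -72 + 5P gives P* = 136, x* = 608.
With the rebate, buyers effectively pay Pb = Ps − 27, where Ps is the price sellers receive.
Demand in terms of Ps becomes xd = 948 − 2.5(Ps − 27) = 1015.5 - 2.5Ps. Setting this equal to supply: 1015.5 - 2.5Ps = -72 + 5Ps, so Ps = 145.
Buyers pay Pb = 145 − 27 = 118; x' = -72 + 5·145 = 653.
Buyers' price falls by P* − Pb = 136 − 118 = 18; sellers' price rises by Ps − P* = 145 − 136 = 9.
So producers capture 9/27 = 1/3 of each unit of subsidy.

Producer share = 1/3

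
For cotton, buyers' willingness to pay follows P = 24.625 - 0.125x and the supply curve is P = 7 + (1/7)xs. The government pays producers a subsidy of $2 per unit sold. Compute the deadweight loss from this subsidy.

Pre-subsidy: 24.625 - 0.125x = 7 + (1/7)x gives x* = 65.8 and P* = 16.4.
With the subsidy, sellers receive Ps = Pb + 2 for each unit, where Pb is the price buyers pay.
On the curves, Pb = 24.625 - 0.125x and Ps = 7 + (1/7)x; the wedge Ps − Pb = 2 gives 7 + (1/7)x − (24.625 - 0.125x) = 2, so x' = 1099/15.
Then Pb = 24.625 − 0.125·(1099/15) = 232/15 and Ps = 7 + (1/7)·(1099/15) = 262/15.
The subsidy expands output by 1099/15 − 65.8 = 112/15 past the efficient level; on those units the gap between marginal cost and willingness to pay runs from 0 up to 2.
DWL = ½ × 2 × 112/15 = 112/15.

Deadweight loss = 112/15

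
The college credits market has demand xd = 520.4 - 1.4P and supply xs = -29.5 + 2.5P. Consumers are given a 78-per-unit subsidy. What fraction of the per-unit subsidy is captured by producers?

Producer share = 14/39

Pre-subsidy: 520.4 - 1.4P = -29.5 + 2.5P gives P* = 141, x* = 323.
With the rebate, buyers effectively pay Pb = Ps − 78, where Ps is the price sellers receive.
Demand in terms of Ps becomes xd = 520.4 − 1.4(Ps − 78) = 629.6 - 1.4Ps. Setting this equal to supply: 629.6 - 1.4Ps = -29.5 + 2.5Ps, so Ps = 169.
Buyers pay Pb = 169 − 78 = 91; x' = -29.5 + 2.5·169 = 393.
Buyers' price falls by P* − Pb = 141 − 91 = 50; sellers' price rises by Ps − P* = 169 − 141 = 28.
So producers capture 28/78 = 14/39 of each unit of subsidy.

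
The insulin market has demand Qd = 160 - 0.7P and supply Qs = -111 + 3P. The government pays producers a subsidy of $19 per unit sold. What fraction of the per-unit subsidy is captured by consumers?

Pre-subsidy: 160 - 0.7P = -111 + 3P gives P* = 2710/37, Q* = 4023/37.
With the subsidy, sellers receive Ps = Pb + 19 for each unit, where Pb is the price buyers pay.
Supply in terms of Pb becomes Qs = -111 + 3(Pb + 19) = -54 + 3Pb. Setting this equal to demand: 160 - 0.7Pb = -54 + 3Pb, so Pb = 2140/37.
Sellers receive Ps = 2140/37 + 19 = 2843/37; Q' = 160 − 0.7·(2140/37) = 4422/37.
Buyers' price falls by P* − Pb = 2710/37 − 2140/37 = 570/37; sellers' price rises by Ps − P* = 2843/37 − 2710/37 = 133/37.
So consumers capture (570/37)/19 = 30/37 of each unit of subsidy.

Consumer share = 30/37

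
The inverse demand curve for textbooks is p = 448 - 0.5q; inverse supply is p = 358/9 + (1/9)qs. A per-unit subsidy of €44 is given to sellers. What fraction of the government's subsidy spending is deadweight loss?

Pre-subsidy: 448 - 0.5q = 358/9 + (1/9)q gives q* = 668 and p* = 114.
With the subsidy, sellers receive ps = pb + 44 for each unit, where pb is the price buyers pay.
On the curves, pb = 448 - 0.5q and ps = 358/9 + (1/9)q; the wedge ps − pb = 44 gives 358/9 + (1/9)q − (448 - 0.5q) = 44, so q' = 740.
Then pb = 448 − 0.5·740 = 78 and ps = 358/9 + (1/9)·740 = 122.
ΔCS = ½(668 + 740)(114 − 78) = 25344; ΔPS = ½(668 + 740)(122 − 114) = 5632.
Government spending = 44 × 740 = 32560.
DWL = ½ × 44 × (740 − 668) = 1584; fraction = 1584 / 32560 = 9/185.

DWL / government spending = 9/185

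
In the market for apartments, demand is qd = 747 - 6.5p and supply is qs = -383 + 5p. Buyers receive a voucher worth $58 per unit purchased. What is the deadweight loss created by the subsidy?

Pre-subsidy: 747 - 6.5p = -383 + 5p gives p* = 2260/23, q* = 2491/23.
With the rebate, buyers effectively pay pb = ps − 58, where ps is the price sellers receive.
Demand in terms of ps becomes qd = 747 − 6.5(ps − 58) = 1124 - 6.5ps. Setting this equal to supply: 1124 - 6.5ps = -383 + 5ps, so ps = 3014/23.
Buyers pay pb = 3014/23 − 58 = 1680/23; q' = -383 + 5·(3014/23) = 6261/23.
The subsidy expands output by 6261/23 − 2491/23 = 3770/23 past the efficient level; on those units the gap between marginal cost and willingness to pay runs from 0 up to 58.
DWL = ½ × 58 × 3770/23 = 109330/23.

Deadweight loss = 109330/23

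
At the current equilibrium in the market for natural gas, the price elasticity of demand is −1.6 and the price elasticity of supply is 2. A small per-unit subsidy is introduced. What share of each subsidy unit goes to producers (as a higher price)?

For a small subsidy around the equilibrium, the benefit split depends on the relative slopes, which at a point are proportional to the elasticities.
Buyer share = εs/(εs + |εd|) = 2/(2 + 1.6) = 5/9; seller share = |εd|/(εs + |εd|) = 4/9.
So producers capture 4/9 of the subsidy.

Producer share = 4/9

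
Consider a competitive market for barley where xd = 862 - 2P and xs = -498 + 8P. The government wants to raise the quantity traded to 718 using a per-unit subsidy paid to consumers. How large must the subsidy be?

Required subsidy s = 80 per unit

At x = 718, invert demand for the buyer price: Pb = (862 − 718)/2 = 72; invert supply for the seller price: Ps = (718 − (-498))/8 = 152.
The subsidy must fill the gap: s = Ps − Pb = 152 − 72 = 80.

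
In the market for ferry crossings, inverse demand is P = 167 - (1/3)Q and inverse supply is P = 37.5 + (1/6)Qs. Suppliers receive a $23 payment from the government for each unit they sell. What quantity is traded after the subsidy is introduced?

Pre-subsidy: 167 - (1/3)Q = 37.5 + (1/6)Q gives Q* = 259 and P* = 242/3.
With the subsidy, sellers receive Ps = Pb + 23 for each unit, where Pb is the price buyers pay.
On the curves, Pb = 167 - (1/3)Q and Ps = 37.5 + (1/6)Q; the wedge Ps − Pb = 23 gives 37.5 + (1/6)Q − (167 - (1/3)Q) = 23, so Q' = 305.
Then Pb = 167 − (1/3)·305 = 196/3 and Ps = 37.5 + (1/6)·305 = 265/3.

Q' = 305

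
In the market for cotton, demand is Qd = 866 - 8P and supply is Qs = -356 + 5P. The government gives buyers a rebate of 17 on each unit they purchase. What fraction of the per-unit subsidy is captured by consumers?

Pre-subsidy: 866 - 8P = -356 + 5P gives P* = 94, Q* = 114.
With the rebate, buyers effectively pay Pb = Ps − 17, where Ps is the price sellers receive.
Demand in terms of Ps becomes Qd = 866 − 8(Ps − 17) = 1002 - 8Ps. Setting this equal to supply: 1002 - 8Ps = -356 + 5Ps, so Ps = 1358/13.
Buyers pay Pb = 1358/13 − 17 = 1137/13; Q' = -356 + 5·(1358/13) = 2162/13.
Buyers' price falls by P* − Pb = 94 − 1137/13 = 85/13; sellers' price rises by Ps − P* = 1358/13 − 94 = 136/13.
So consumers capture (85/13)/17 = 5/13 of each unit of subsidy.

Consumer share = 5/13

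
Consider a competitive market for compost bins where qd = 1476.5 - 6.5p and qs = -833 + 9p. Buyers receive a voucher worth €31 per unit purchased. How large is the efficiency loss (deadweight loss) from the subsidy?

Pre-subsidy: 1476.5 - 6.5p = -833 + 9p gives p* = 149, q* = 508.
With the rebate, buyers effectively pay pb = ps − 31, where ps is the price sellers receive.
Demand in terms of ps becomes qd = 1476.5 − 6.5(ps − 31) = 1678 - 6.5ps. Setting this equal to supply: 1678 - 6.5ps = -833 + 9ps, so ps = 162.
Buyers pay pb = 162 − 31 = 131; q' = -833 + 9·162 = 625.
The subsidy expands output by 625 − 508 = 117 past the efficient level; on those units the gap between marginal cost and willingness to pay runs from 0 up to 31.
DWL = ½ × 31 × 117 = 1813.5.

Deadweight loss = €1813.5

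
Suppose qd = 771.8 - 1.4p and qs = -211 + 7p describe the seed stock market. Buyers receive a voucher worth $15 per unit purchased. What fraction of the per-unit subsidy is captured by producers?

Pre-subsidy: 771.8 - 1.4p = -211 + 7p gives p* = 117, q* = 608.
With the rebate, buyers effectively pay pb = ps − 15, where ps is the price sellers receive.
Demand in terms of ps becomes qd = 771.8 − 1.4(ps − 15) = 792.8 - 1.4ps. Setting this equal to supply: 792.8 - 1.4ps = -211 + 7ps, so ps = 119.5.
Buyers pay pb = 119.5 − 15 = 104.5; q' = -211 + 7·119.5 = 625.5.
Buyers' price falls by p* − pb = 117 − 104.5 = 12.5; sellers' price rises by ps − p* = 119.5 − 117 = 2.5.
So producers capture 2.5/15 = 1/6 of each unit of subsidy.

Producer share = 1/6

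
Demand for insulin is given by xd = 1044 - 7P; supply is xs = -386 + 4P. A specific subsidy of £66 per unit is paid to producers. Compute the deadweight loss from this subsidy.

Pre-subsidy: 1044 - 7P = -386 + 4P gives P* = 130, x* = 134.
With the subsidy, sellers receive Ps = Pb + 66 for each unit, where Pb is the price buyers pay.
Supply in terms of Pb becomes xs = -386 + 4(Pb + 66) = -122 + 4Pb. Setting this equal to demand: 1044 - 7Pb = -122 + 4Pb, so Pb = 106.
Sellers receive Ps = 106 + 66 = 172; x' = 1044 − 7·106 = 302.
The subsidy expands output by 302 − 134 = 168 past the efficient level; on those units the gap between marginal cost and willingness to pay runs from 0 up to 66.
DWL = ½ × 66 × 168 = 5544.

Deadweight loss = £5544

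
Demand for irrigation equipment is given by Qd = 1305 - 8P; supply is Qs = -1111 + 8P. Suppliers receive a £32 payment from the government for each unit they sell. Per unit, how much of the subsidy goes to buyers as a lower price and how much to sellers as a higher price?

Buyers gain £16 per unit; sellers gain £16 per unit

Pre-subsidy: 1305 - 8P = -1111 + 8P gives P* = 151, Q* = 97.
With the subsidy, sellers receive Ps = Pb + 32 for each unit, where Pb is the price buyers pay.
Supply in terms of Pb becomes Qs = -1111 + 8(Pb + 32) = -855 + 8Pb. Setting this equal to demand: 1305 - 8Pb = -855 + 8Pb, so Pb = 135.
Sellers receive Ps = 135 + 32 = 167; Q' = 1305 − 8·135 = 225.
Buyers' price falls by P* − Pb = 151 − 135 = 16; sellers' price rises by Ps − P* = 167 − 151 = 16.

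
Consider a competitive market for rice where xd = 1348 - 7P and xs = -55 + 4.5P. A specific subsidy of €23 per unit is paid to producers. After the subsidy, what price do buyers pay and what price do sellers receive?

Buyers pay €113; sellers receive €136

Pre-subsidy: 1348 - 7P = -55 + 4.5P gives P* = 122, x* = 494.
With the subsidy, sellers receive Ps = Pb + 23 for each unit, where Pb is the price buyers pay.
Supply in terms of Pb becomes xs = -55 + 4.5(Pb + 23) = 48.5 + 4.5Pb. Setting this equal to demand: 1348 - 7Pb = 48.5 + 4.5Pb, so Pb = 113.
Sellers receive Ps = 113 + 23 = 136; x' = 1348 − 7·113 = 557.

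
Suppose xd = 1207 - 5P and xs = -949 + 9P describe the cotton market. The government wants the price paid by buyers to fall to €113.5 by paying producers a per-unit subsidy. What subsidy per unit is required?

Required subsidy s = €63 per unit

At a buyer price of 113.5, quantity demanded is 1207 − 5·113.5 = 639.5.
Sellers supply 639.5 only when they receive Ps with -949 + 9·Ps = 639.5, i.e. Ps = 176.5.
s = Ps − Pb = 176.5 − 113.5 = 63.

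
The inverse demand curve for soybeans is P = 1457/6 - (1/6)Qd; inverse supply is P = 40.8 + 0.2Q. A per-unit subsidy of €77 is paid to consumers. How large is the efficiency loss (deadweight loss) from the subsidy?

Pre-subsidy: 1457/6 - (1/6)Q = 40.8 + 0.2Q gives Q* = 551 and P* = 151.
With the rebate, buyers effectively pay Pb = Ps − 77, where Ps is the price sellers receive.
On the curves, Pb = 1457/6 - (1/6)Q and Ps = 40.8 + 0.2Q; the wedge Ps − Pb = 77 gives 40.8 + 0.2Q − (1457/6 - (1/6)Q) = 77, so Q' = 761.
Then Pb = 1457/6 − (1/6)·761 = 116 and Ps = 40.8 + 0.2·761 = 193.
The subsidy expands output by 761 − 551 = 210 past the efficient level; on those units the gap between marginal cost and willingness to pay runs from 0 up to 77.
DWL = ½ × 77 × 210 = 8085.

Deadweight loss = €8085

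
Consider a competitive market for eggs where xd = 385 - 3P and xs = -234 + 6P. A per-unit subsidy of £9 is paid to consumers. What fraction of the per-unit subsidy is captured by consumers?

Pre-subsidy: 385 - 3P = -234 + 6P gives P* = 619/9, x* = 536/3.
With the rebate, buyers effectively pay Pb = Ps − 9, where Ps is the price sellers receive.
Demand in terms of Ps becomes xd = 385 − 3(Ps − 9) = 412 - 3Ps. Setting this equal to supply: 412 - 3Ps = -234 + 6Ps, so Ps = 646/9.
Buyers pay Pb = 646/9 − 9 = 565/9; x' = -234 + 6·(646/9) = 590/3.
Buyers' price falls by P* − Pb = 619/9 − 565/9 = 6; sellers' price rises by Ps − P* = 646/9 − 619/9 = 3.
So consumers capture 6/9 = 2/3 of each unit of subsidy.

Consumer share = 2/3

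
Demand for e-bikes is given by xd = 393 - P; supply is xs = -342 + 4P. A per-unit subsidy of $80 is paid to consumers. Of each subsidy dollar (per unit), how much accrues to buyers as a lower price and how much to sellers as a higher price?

Buyers gain $64 per unit; sellers gain $16 per unit

Pre-subsidy: 393 - P = -342 + 4P gives P* = 147, x* = 246.
With the rebate, buyers effectively pay Pb = Ps − 80, where Ps is the price sellers receive.
Demand in terms of Ps becomes xd = 393 − 1(Ps − 80) = 473 - Ps. Setting this equal to supply: 473 - Ps = -342 + 4Ps, so Ps = 163.
Buyers pay Pb = 163 − 80 = 83; x' = -342 + 4·163 = 310.
Buyers' price falls by P* − Pb = 147 − 83 = 64; sellers' price rises by Ps − P* = 163 − 147 = 16.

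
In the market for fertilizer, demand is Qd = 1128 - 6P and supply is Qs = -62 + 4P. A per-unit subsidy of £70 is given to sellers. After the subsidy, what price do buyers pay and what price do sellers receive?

Pre-subsidy: 1128 - 6P = -62 + 4P gives P* = 119, Q* = 414.
With the subsidy, sellers receive Ps = Pb + 70 for each unit, where Pb is the price buyers pay.
Supply in terms of Pb becomes Qs = -62 + 4(Pb + 70) = 218 + 4Pb. Setting this equal to demand: 1128 - 6Pb = 218 + 4Pb, so Pb = 91.
Sellers receive Ps = 91 + 70 = 161; Q' = 1128 − 6·91 = 582.

Buyers pay £91; sellers receive £161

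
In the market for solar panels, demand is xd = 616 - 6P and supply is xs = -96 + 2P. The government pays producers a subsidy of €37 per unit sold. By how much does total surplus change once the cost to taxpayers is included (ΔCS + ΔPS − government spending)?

Pre-subsidy: 616 - 6P = -96 + 2P gives P* = 89, x* = 82.
With the subsidy, sellers receive Ps = Pb + 37 for each unit, where Pb is the price buyers pay.
Supply in terms of Pb becomes xs = -96 + 2(Pb + 37) = -22 + 2Pb. Setting this equal to demand: 616 - 6Pb = -22 + 2Pb, so Pb = 79.75.
Sellers receive Ps = 79.75 + 37 = 116.75; x' = 616 − 6·79.75 = 137.5.
ΔCS = ½(82 + 137.5)(89 − 79.75) = 1015.1875; ΔPS = ½(82 + 137.5)(116.75 − 89) = 3045.5625.
Government spending = 37 × 137.5 = 5087.5.
Net change = 1015.1875 + 3045.5625 − 5087.5 = -1026.75. The loss equals the DWL triangle ½·37·55.5.

Net change in total surplus = -€1026.75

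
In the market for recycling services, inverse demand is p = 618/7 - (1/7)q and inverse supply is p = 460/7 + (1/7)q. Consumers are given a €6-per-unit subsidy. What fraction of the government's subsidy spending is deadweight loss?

Pre-subsidy: 618/7 - (1/7)q = 460/7 + (1/7)q gives q* = 79 and p* = 77.
With the rebate, buyers effectively pay pb = ps − 6, where ps is the price sellers receive.
On the curves, pb = 618/7 - (1/7)q and ps = 460/7 + (1/7)q; the wedge ps − pb = 6 gives 460/7 + (1/7)q − (618/7 - (1/7)q) = 6, so q' = 100.
Then pb = 618/7 − (1/7)·100 = 74 and ps = 460/7 + (1/7)·100 = 80.
ΔCS = ½(79 + 100)(77 − 74) = 268.5; ΔPS = ½(79 + 100)(80 − 77) = 268.5.
Government spending = 6 × 100 = 600.
DWL = ½ × 6 × (100 − 79) = 63; fraction = 63 / 600 = 0.105.

DWL / government spending = 0.105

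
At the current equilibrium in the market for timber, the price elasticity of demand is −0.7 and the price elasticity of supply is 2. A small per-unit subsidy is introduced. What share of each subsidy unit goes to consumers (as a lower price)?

Consumer share = 20/27

For a small subsidy around the equilibrium, the benefit split depends on the relative slopes, which at a point are proportional to the elasticities.
Buyer share = εs/(εs + |εd|) = 2/(2 + 0.7) = 20/27; seller share = |εd|/(εs + |εd|) = 7/27.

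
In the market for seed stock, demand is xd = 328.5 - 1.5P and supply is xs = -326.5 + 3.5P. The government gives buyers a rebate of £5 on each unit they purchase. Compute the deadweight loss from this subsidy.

Deadweight loss = £13.125

Pre-subsidy: 328.5 - 1.5P = -326.5 + 3.5P gives P* = 131, x* = 132.
With the rebate, buyers effectively pay Pb = Ps − 5, where Ps is the price sellers receive.
Demand in terms of Ps becomes xd = 328.5 − 1.5(Ps − 5) = 336 - 1.5Ps. Setting this equal to supply: 336 - 1.5Ps = -326.5 + 3.5Ps, so Ps = 132.5.
Buyers pay Pb = 132.5 − 5 = 127.5; x' = -326.5 + 3.5·132.5 = 137.25.
The subsidy expands output by 137.25 − 132 = 5.25 past the efficient level; on those units the gap between marginal cost and willingness to pay runs from 0 up to 5.
DWL = ½ × 5 × 5.25 = 13.125.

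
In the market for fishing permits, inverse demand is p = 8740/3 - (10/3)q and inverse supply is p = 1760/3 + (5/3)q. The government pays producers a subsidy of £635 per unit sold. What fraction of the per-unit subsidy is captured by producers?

Producer share = 1/3

Pre-subsidy: 8740/3 - (10/3)q = 1760/3 + (5/3)q gives q* = 1396/3 and p* = 12260/9.
With the subsidy, sellers receive ps = pb + 635 for each unit, where pb is the price buyers pay.
On the curves, pb = 8740/3 - (10/3)q and ps = 1760/3 + (5/3)q; the wedge ps − pb = 635 gives 1760/3 + (5/3)q − (8740/3 - (10/3)q) = 635, so q' = 1777/3.
Then pb = 8740/3 − (10/3)·(1777/3) = 8450/9 and ps = 1760/3 + (5/3)·(1777/3) = 14165/9.
Buyers' price falls by p* − pb = 12260/9 − 8450/9 = 1270/3; sellers' price rises by ps − p* = 14165/9 − 12260/9 = 635/3.
So producers capture (635/3)/635 = 1/3 of each unit of subsidy.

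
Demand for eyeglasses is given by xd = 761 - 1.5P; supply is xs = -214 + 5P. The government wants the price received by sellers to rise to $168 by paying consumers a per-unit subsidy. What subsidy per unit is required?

Required subsidy s = $78 per unit

At a seller price of 168, quantity supplied is -214 + 5·168 = 626.
Buyers absorb 626 only when they pay Pb with 761 − 1.5·Pb = 626, i.e. Pb = 90.
s = Ps − Pb = 168 − 90 = 78.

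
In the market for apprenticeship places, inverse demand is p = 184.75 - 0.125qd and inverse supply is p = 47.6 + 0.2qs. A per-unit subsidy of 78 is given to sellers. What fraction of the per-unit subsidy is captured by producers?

Producer share = 8/13

Pre-subsidy: 184.75 - 0.125q = 47.6 + 0.2q gives q* = 422 and p* = 132.
With the subsidy, sellers receive ps = pb + 78 for each unit, where pb is the price buyers pay.
On the curves, pb = 184.75 - 0.125q and ps = 47.6 + 0.2q; the wedge ps − pb = 78 gives 47.6 + 0.2q − (184.75 - 0.125q) = 78, so q' = 662.
Then pb = 184.75 − 0.125·662 = 102 and ps = 47.6 + 0.2·662 = 180.
Buyers' price falls by p* − pb = 132 − 102 = 30; sellers' price rises by ps − p* = 180 − 132 = 48.
So producers capture 48/78 = 8/13 of each unit of subsidy.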